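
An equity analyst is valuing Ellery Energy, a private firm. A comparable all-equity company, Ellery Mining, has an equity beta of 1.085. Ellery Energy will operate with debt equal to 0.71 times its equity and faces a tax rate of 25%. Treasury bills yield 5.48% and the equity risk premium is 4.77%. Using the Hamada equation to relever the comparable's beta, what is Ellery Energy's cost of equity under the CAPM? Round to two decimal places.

13.41%

β_L = β_U × [1 + (1 − t)(D/E)] = 1.085 × [1 + (1 − 0.25) × 0.71]
    = 1.085 × [1 + 0.75 × 0.71] = 1.085 × 1.5325 = 1.6628
E(R) = R_f + β_L × MRP = 5.48% + 1.6628 × 4.77% = 13.41%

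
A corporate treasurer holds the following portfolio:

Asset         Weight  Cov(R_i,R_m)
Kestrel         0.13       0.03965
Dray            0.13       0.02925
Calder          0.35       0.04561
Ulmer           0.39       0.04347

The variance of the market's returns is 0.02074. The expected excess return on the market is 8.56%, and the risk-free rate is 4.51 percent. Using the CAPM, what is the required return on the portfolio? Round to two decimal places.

21.79%

β_Kestrel = 0.03965 / 0.02074 = 1.9118
β_Dray = 0.02925 / 0.02074 = 1.4103
β_Calder = 0.04561 / 0.02074 = 2.1991
β_Ulmer = 0.04347 / 0.02074 = 2.0959
β_P = Σ w_i β_i = 0.13×1.9118 + 0.13×1.4103 + 0.35×2.1991 + 0.39×2.0959 = 2.0190
E(R_P) = R_f + β_P × MRP = 4.51% + 2.0190 × 8.56% = 21.79%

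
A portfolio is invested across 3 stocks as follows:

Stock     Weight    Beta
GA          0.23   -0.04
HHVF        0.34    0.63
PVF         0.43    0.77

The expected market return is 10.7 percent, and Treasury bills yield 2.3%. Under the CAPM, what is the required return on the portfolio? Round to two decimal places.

β_P = Σ w_i β_i = 0.23×-0.04 + 0.34×0.63 + 0.43×0.77 = 0.5361
MRP = 10.7% − 2.3% = 8.40%
E(R_P) = R_f + β_P × MRP = 2.3% + 0.5361 × 8.4% = 6.80%

6.80%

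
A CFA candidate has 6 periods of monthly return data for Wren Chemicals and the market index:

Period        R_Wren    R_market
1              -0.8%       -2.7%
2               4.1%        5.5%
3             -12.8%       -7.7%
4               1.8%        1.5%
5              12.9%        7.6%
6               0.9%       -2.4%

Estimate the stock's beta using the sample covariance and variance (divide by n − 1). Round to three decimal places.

Mean R_i = (-0.8 + 4.1 − 12.8 + 1.8 + 12.9 + 0.9) / 6 = 1.0167%
Mean R_m = (-2.7 + 5.5 − 7.7 + 1.5 + 7.6 − 2.4) / 6 = 0.3000%
Σ(R_i − R̄_i)(R_m − R̄_m) = 220.0200  ⇒  Cov = 220.0200 / 5 = 44.0040
Σ(R_m − R̄_m)² = 162.0600  ⇒  Var(R_m) = 162.0600 / 5 = 32.4120
β = Cov / Var(R_m) = 44.0040 / 32.4120 = 1.3576

1.358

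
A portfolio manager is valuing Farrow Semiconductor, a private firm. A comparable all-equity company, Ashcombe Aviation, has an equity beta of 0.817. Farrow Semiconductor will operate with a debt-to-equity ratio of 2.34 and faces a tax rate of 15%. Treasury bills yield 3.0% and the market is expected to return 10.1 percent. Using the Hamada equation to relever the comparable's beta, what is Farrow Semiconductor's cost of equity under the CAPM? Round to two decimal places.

20.34%

β_L = β_U × [1 + (1 − t)(D/E)] = 0.817 × [1 + (1 − 0.15) × 2.34]
    = 0.817 × [1 + 0.85 × 2.34] = 0.817 × 2.9890 = 2.4420
MRP = 10.1% − 3.0% = 7.10%
E(R) = R_f + β_L × MRP = 3.0% + 2.4420 × 7.1% = 20.34%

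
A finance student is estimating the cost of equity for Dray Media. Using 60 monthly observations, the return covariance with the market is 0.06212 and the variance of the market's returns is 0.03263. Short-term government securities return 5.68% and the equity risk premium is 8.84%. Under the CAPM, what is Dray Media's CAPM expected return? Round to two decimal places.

22.51%

β = Cov(R_i, R_m) / Var(R_m) = 0.06212 / 0.03263 = 1.9038
E(R) = R_f + β × MRP = 5.68% + 1.9038 × 8.84% = 22.51%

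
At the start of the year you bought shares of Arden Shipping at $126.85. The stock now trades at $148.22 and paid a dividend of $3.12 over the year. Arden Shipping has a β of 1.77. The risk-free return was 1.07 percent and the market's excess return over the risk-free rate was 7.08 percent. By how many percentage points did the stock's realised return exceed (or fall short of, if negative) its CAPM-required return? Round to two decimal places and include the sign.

+5.70%

Realised HPR = (P1 + D1 − P0) / P0 = (148.22 + 3.12 − 126.85) / 126.85 = 24.49 / 126.85 = 19.3063%
CAPM required = R_f + β·MRP = 1.07% + 1.77 × 7.08% = 13.6016%
α = realised − required = 19.3063% − 13.6016% = +5.70%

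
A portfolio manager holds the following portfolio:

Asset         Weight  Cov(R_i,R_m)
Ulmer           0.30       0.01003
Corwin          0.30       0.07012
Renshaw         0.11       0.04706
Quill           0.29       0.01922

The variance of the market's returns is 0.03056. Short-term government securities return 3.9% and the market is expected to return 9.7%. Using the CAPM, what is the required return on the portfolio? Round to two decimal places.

β_Ulmer = 0.01003 / 0.03056 = 0.3282
β_Corwin = 0.07012 / 0.03056 = 2.2945
β_Renshaw = 0.04706 / 0.03056 = 1.5399
β_Quill = 0.01922 / 0.03056 = 0.6289
β_P = Σ w_i β_i = 0.30×0.3282 + 0.30×2.2945 + 0.11×1.5399 + 0.29×0.6289 = 1.1386
MRP = 9.7% − 3.9% = 5.80%
E(R_P) = R_f + β_P × MRP = 3.9% + 1.1386 × 5.8% = 10.50%

10.50%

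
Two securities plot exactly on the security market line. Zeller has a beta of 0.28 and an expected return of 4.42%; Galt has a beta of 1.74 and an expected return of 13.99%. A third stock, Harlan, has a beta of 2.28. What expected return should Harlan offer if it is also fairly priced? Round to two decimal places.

MRP (SML slope) = (13.99% − 4.42%) / (1.74 − 0.28) = 9.57% / 1.46 = 6.5548%
R_f (intercept) = 4.42% − 0.28 × 6.5548% = 2.5847%
E(R_Harlan) = R_f + β × MRP = 2.5847% + 2.28 × 6.5548% = 17.53%

17.53%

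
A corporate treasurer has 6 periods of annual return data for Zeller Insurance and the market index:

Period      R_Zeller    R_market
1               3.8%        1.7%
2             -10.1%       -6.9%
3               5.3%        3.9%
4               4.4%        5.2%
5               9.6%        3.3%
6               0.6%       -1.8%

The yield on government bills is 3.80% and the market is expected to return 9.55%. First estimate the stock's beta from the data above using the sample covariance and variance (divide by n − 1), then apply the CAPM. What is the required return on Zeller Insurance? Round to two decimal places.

11.58%

Mean R_i = (3.8 − 10.1 + 5.3 + 4.4 + 9.6 + 0.6) / 6 = 2.2667%
Mean R_m = (1.7 − 6.9 + 3.9 + 5.2 + 3.3 − 1.8) / 6 = 0.9000%
Σ(R_i − R̄_i)(R_m − R̄_m) = 138.0600  ⇒  Cov = 138.0600 / 5 = 27.6120
Σ(R_m − R̄_m)² = 102.0200  ⇒  Var(R_m) = 102.0200 / 5 = 20.4040
β = Cov / Var(R_m) = 27.6120 / 20.4040 = 1.3533
MRP = 9.55% − 3.80% = 5.75%
E(R) = R_f + β × MRP = 3.80% + 1.3533 × 5.75% = 11.58%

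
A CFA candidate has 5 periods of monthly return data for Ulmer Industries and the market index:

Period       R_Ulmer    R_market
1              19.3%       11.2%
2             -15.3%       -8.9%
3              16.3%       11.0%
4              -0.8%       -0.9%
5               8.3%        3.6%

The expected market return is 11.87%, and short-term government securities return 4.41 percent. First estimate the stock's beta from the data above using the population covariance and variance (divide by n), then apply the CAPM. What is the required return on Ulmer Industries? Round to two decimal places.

Mean R_i = (19.3 − 15.3 + 16.3 − 0.8 + 8.3) / 5 = 5.5600%
Mean R_m = (11.2 − 8.9 + 11.0 − 0.9 + 3.6) / 5 = 3.2000%
Σ(R_i − R̄_i)(R_m − R̄_m) = 473.2700  ⇒  Cov = 473.2700 / 5 = 94.6540
Σ(R_m − R̄_m)² = 288.2200  ⇒  Var(R_m) = 288.2200 / 5 = 57.6440
β = Cov / Var(R_m) = 94.6540 / 57.6440 = 1.6420
MRP = 11.87% − 4.41% = 7.46%
E(R) = R_f + β × MRP = 4.41% + 1.6420 × 7.46% = 16.66%

16.66%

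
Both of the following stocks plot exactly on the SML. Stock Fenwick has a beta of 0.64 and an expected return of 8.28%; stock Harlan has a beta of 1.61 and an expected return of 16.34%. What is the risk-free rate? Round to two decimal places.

Both satisfy E(R) = R_f + β·MRP, so the slope of the SML is
MRP = (16.34% − 8.28%) / (1.61 − 0.64) = 8.06% / 0.97 = 8.3093%
R_f = E(R_Fenwick) − β_Fenwick·MRP = 8.28% − 0.64 × 8.3093% = 2.9620%

2.96%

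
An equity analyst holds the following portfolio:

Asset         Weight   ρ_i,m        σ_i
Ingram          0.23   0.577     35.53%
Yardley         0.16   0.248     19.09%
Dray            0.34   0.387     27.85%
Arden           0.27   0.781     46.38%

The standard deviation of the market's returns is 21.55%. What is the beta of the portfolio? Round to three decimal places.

β_Ingram = 0.577 × 35.53% / 21.55% = 0.9513
β_Yardley = 0.248 × 19.09% / 21.55% = 0.2197
β_Dray = 0.387 × 27.85% / 21.55% = 0.5001
β_Arden = 0.781 × 46.38% / 21.55% = 1.6809
β_P = Σ w_i β_i = 0.23×0.9513 + 0.16×0.2197 + 0.34×0.5001 + 0.27×1.6809 = 0.8778

0.878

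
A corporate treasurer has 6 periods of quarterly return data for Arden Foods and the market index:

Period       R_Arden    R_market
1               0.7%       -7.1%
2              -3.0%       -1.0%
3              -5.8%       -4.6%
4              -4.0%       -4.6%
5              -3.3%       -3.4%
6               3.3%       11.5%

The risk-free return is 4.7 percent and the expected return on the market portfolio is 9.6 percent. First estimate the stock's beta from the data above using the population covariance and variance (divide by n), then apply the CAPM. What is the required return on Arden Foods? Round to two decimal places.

Mean R_i = (0.7 − 3.0 − 5.8 − 4.0 − 3.3 + 3.3) / 6 = -2.0167%
Mean R_m = (-7.1 − 1.0 − 4.6 − 4.6 − 3.4 + 11.5) / 6 = -1.5333%
Σ(R_i − R̄_i)(R_m − R̄_m) = 73.7267  ⇒  Cov = 73.7267 / 6 = 12.2878
Σ(R_m − R̄_m)² = 223.4333  ⇒  Var(R_m) = 223.4333 / 6 = 37.2389
β = Cov / Var(R_m) = 12.2878 / 37.2389 = 0.3300
MRP = 9.6% − 4.7% = 4.90%
E(R) = R_f + β × MRP = 4.7% + 0.3300 × 4.9% = 6.32%

6.32%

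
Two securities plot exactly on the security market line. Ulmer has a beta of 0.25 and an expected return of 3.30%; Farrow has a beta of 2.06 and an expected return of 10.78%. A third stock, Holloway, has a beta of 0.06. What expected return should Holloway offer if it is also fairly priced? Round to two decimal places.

2.51%

MRP (SML slope) = (10.78% − 3.30%) / (2.06 − 0.25) = 7.48% / 1.81 = 4.1326%
R_f (intercept) = 3.30% − 0.25 × 4.1326% = 2.2669%
E(R_Holloway) = R_f + β × MRP = 2.2669% + 0.06 × 4.1326% = 2.51%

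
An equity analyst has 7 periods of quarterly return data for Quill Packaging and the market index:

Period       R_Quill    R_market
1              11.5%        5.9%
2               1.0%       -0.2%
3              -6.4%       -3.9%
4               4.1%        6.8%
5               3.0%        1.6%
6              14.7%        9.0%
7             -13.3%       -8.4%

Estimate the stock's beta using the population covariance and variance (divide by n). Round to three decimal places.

1.484

Mean R_i = (11.5 + 1.0 − 6.4 + 4.1 + 3.0 + 14.7 − 13.3) / 7 = 2.0857%
Mean R_m = (5.9 − 0.2 − 3.9 + 6.8 + 1.6 + 9.0 − 8.4) / 7 = 1.5429%
Σ(R_i − R̄_i)(R_m − R̄_m) = 346.7843  ⇒  Cov = 346.7843 / 7 = 49.5406
Σ(R_m − R̄_m)² = 233.7571  ⇒  Var(R_m) = 233.7571 / 7 = 33.3939
β = Cov / Var(R_m) = 49.5406 / 33.3939 = 1.4835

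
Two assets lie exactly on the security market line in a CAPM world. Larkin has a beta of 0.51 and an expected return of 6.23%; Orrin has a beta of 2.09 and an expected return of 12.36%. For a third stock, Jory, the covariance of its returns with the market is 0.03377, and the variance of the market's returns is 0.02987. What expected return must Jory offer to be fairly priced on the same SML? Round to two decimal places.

MRP = (12.36% − 6.23%) / (2.09 − 0.51) = 3.8797%
R_f = 6.23% − 0.51 × 3.8797% = 4.2514%
β_Jory = Cov / Var(R_m) = 0.03377 / 0.02987 = 1.1306
E(R_Jory) = R_f + β × MRP = 4.2514% + 1.1306 × 3.8797% = 8.64%

8.64%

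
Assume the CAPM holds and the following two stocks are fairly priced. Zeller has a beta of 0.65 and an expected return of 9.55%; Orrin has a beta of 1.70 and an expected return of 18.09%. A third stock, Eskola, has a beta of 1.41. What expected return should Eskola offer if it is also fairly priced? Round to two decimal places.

MRP (SML slope) = (18.09% − 9.55%) / (1.70 − 0.65) = 8.54% / 1.05 = 8.1333%
R_f (intercept) = 9.55% − 0.65 × 8.1333% = 4.2634%
E(R_Eskola) = R_f + β × MRP = 4.2634% + 1.41 × 8.1333% = 15.73%

15.73%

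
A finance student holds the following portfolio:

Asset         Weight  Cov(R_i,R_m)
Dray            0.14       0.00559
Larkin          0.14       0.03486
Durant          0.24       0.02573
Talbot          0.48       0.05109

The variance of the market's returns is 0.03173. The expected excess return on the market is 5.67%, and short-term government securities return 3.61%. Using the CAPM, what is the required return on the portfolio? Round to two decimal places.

10.11%

β_Dray = 0.00559 / 0.03173 = 0.1762
β_Larkin = 0.03486 / 0.03173 = 1.0986
β_Durant = 0.02573 / 0.03173 = 0.8109
β_Talbot = 0.05109 / 0.03173 = 1.6101
β_P = Σ w_i β_i = 0.14×0.1762 + 0.14×1.0986 + 0.24×0.8109 + 0.48×1.6101 = 1.1459
E(R_P) = R_f + β_P × MRP = 3.61% + 1.1459 × 5.67% = 10.11%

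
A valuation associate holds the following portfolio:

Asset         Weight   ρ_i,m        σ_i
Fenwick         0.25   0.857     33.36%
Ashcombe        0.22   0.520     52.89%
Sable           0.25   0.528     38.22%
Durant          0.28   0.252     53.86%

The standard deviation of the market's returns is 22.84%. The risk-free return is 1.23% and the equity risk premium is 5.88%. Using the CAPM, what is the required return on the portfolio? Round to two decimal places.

6.90%

β_Fenwick = 0.857 × 33.36% / 22.84% = 1.2517
β_Ashcombe = 0.520 × 52.89% / 22.84% = 1.2042
β_Sable = 0.528 × 38.22% / 22.84% = 0.8835
β_Durant = 0.252 × 53.86% / 22.84% = 0.5943
β_P = Σ w_i β_i = 0.25×1.2517 + 0.22×1.2042 + 0.25×0.8835 + 0.28×0.5943 = 0.9651
E(R_P) = R_f + β_P × MRP = 1.23% + 0.9651 × 5.88% = 6.90%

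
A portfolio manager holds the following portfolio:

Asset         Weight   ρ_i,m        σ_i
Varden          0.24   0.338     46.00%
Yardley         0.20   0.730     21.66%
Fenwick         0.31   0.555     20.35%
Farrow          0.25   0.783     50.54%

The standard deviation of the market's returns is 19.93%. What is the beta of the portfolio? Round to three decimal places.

1.018

β_Varden = 0.338 × 46.00% / 19.93% = 0.7801
β_Yardley = 0.730 × 21.66% / 19.93% = 0.7934
β_Fenwick = 0.555 × 20.35% / 19.93% = 0.5667
β_Farrow = 0.783 × 50.54% / 19.93% = 1.9856
β_P = Σ w_i β_i = 0.24×0.7801 + 0.20×0.7934 + 0.31×0.5667 + 0.25×1.9856 = 1.0180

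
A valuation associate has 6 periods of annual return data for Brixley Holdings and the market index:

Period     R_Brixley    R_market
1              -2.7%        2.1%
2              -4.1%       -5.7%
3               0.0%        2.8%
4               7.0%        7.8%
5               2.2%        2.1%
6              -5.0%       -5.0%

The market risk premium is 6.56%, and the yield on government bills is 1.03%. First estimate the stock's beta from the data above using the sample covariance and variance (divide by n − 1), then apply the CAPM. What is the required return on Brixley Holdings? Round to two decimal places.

6.18%

Mean R_i = (-2.7 − 4.1 + 0.0 + 7.0 + 2.2 − 5.0) / 6 = -0.4333%
Mean R_m = (2.1 − 5.7 + 2.8 + 7.8 + 2.1 − 5.0) / 6 = 0.6833%
Σ(R_i − R̄_i)(R_m − R̄_m) = 103.6967  ⇒  Cov = 103.6967 / 5 = 20.7393
Σ(R_m − R̄_m)² = 132.1883  ⇒  Var(R_m) = 132.1883 / 5 = 26.4377
β = Cov / Var(R_m) = 20.7393 / 26.4377 = 0.7845
E(R) = R_f + β × MRP = 1.03% + 0.7845 × 6.56% = 6.18%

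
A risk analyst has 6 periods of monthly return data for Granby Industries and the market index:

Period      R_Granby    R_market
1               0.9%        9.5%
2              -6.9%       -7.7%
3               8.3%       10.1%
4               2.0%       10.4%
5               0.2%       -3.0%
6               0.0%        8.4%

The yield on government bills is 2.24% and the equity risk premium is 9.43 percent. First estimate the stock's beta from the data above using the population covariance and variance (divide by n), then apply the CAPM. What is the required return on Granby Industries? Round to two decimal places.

Mean R_i = (0.9 − 6.9 + 8.3 + 2.0 + 0.2 + 0.0) / 6 = 0.7500%
Mean R_m = (9.5 − 7.7 + 10.1 + 10.4 − 3.0 + 8.4) / 6 = 4.6167%
Σ(R_i − R̄_i)(R_m − R̄_m) = 144.9350  ⇒  Cov = 144.9350 / 6 = 24.1558
Σ(R_m − R̄_m)² = 311.3883  ⇒  Var(R_m) = 311.3883 / 6 = 51.8981
β = Cov / Var(R_m) = 24.1558 / 51.8981 = 0.4654
E(R) = R_f + β × MRP = 2.24% + 0.4654 × 9.43% = 6.63%

6.63%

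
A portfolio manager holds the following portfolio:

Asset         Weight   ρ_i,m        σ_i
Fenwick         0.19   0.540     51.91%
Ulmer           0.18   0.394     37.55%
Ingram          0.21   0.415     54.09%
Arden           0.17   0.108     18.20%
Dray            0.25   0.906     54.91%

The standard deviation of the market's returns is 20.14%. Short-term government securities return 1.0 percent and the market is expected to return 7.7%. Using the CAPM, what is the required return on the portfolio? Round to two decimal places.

9.47%

β_Fenwick = 0.540 × 51.91% / 20.14% = 1.3918
β_Ulmer = 0.394 × 37.55% / 20.14% = 0.7346
β_Ingram = 0.415 × 54.09% / 20.14% = 1.1146
β_Arden = 0.108 × 18.20% / 20.14% = 0.0976
β_Dray = 0.906 × 54.91% / 20.14% = 2.4701
β_P = Σ w_i β_i = 0.19×1.3918 + 0.18×0.7346 + 0.21×1.1146 + 0.17×0.0976 + 0.25×2.4701 = 1.2649
MRP = 7.7% − 1.0% = 6.70%
E(R_P) = R_f + β_P × MRP = 1.0% + 1.2649 × 6.7% = 9.47%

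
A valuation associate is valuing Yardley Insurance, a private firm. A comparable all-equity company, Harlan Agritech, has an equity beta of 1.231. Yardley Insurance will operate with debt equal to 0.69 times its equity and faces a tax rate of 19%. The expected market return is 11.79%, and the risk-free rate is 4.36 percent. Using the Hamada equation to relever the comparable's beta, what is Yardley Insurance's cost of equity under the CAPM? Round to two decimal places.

18.62%

β_L = β_U × [1 + (1 − t)(D/E)] = 1.231 × [1 + (1 − 0.19) × 0.69]
    = 1.231 × [1 + 0.81 × 0.69] = 1.231 × 1.5589 = 1.9190
MRP = 11.79% − 4.36% = 7.43%
E(R) = R_f + β_L × MRP = 4.36% + 1.9190 × 7.43% = 18.62%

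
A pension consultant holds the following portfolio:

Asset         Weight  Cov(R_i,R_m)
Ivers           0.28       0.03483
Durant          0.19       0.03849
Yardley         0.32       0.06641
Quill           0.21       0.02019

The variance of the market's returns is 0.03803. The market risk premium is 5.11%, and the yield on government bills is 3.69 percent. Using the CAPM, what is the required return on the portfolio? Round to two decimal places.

9.41%

β_Ivers = 0.03483 / 0.03803 = 0.9159
β_Durant = 0.03849 / 0.03803 = 1.0121
β_Yardley = 0.06641 / 0.03803 = 1.7463
β_Quill = 0.02019 / 0.03803 = 0.5309
β_P = Σ w_i β_i = 0.28×0.9159 + 0.19×1.0121 + 0.32×1.7463 + 0.21×0.5309 = 1.1191
E(R_P) = R_f + β_P × MRP = 3.69% + 1.1191 × 5.11% = 9.41%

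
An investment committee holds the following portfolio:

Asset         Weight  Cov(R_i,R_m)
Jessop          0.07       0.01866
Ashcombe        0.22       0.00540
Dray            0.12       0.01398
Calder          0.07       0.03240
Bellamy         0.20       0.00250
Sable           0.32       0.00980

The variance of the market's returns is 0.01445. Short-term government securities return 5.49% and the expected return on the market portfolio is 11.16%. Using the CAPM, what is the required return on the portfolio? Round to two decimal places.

β_Jessop = 0.01866 / 0.01445 = 1.2913
β_Ashcombe = 0.00540 / 0.01445 = 0.3737
β_Dray = 0.01398 / 0.01445 = 0.9675
β_Calder = 0.03240 / 0.01445 = 2.2422
β_Bellamy = 0.00250 / 0.01445 = 0.1730
β_Sable = 0.00980 / 0.01445 = 0.6782
β_P = Σ w_i β_i = 0.07×1.2913 + 0.22×0.3737 + 0.12×0.9675 + 0.07×2.2422 + 0.20×0.1730 + 0.32×0.6782 = 0.6973
MRP = 11.16% − 5.49% = 5.67%
E(R_P) = R_f + β_P × MRP = 5.49% + 0.6973 × 5.67% = 9.44%

9.44%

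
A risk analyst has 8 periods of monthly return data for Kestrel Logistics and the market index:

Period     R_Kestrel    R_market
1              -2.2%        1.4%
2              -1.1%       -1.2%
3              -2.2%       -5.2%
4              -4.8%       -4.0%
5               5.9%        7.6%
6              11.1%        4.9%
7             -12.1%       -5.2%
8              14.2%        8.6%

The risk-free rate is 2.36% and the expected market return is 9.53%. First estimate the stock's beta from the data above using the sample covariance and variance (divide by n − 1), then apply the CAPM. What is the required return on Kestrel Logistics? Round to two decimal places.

12.17%

Mean R_i = (-2.2 − 1.1 − 2.2 − 4.8 + 5.9 + 11.1 − 12.1 + 14.2) / 8 = 1.1000%
Mean R_m = (1.4 − 1.2 − 5.2 − 4.0 + 7.6 + 4.9 − 5.2 + 8.6) / 8 = 0.8625%
Σ(R_i − R̄_i)(R_m − R̄_m) = 305.5600  ⇒  Cov = 305.5600 / 7 = 43.6514
Σ(R_m − R̄_m)² = 223.2588  ⇒  Var(R_m) = 223.2588 / 7 = 31.8941
β = Cov / Var(R_m) = 43.6514 / 31.8941 = 1.3686
MRP = 9.53% − 2.36% = 7.17%
E(R) = R_f + β × MRP = 2.36% + 1.3686 × 7.17% = 12.17%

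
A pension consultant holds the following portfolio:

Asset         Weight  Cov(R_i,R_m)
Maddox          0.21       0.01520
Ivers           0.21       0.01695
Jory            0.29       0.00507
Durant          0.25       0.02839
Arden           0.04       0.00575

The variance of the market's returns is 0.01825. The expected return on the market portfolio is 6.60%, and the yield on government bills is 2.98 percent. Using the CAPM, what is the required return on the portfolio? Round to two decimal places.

β_Maddox = 0.01520 / 0.01825 = 0.8329
β_Ivers = 0.01695 / 0.01825 = 0.9288
β_Jory = 0.00507 / 0.01825 = 0.2778
β_Durant = 0.02839 / 0.01825 = 1.5556
β_Arden = 0.00575 / 0.01825 = 0.3151
β_P = Σ w_i β_i = 0.21×0.8329 + 0.21×0.9288 + 0.29×0.2778 + 0.25×1.5556 + 0.04×0.3151 = 0.8520
MRP = 6.60% − 2.98% = 3.62%
E(R_P) = R_f + β_P × MRP = 2.98% + 0.8520 × 3.62% = 6.06%

6.06%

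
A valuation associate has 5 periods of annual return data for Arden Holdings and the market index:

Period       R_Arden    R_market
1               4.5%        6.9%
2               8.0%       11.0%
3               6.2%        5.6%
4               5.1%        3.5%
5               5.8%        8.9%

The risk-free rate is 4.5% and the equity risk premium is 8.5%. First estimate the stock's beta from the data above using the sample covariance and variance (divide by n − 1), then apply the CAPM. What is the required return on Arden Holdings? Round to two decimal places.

7.20%

Mean R_i = (4.5 + 8.0 + 6.2 + 5.1 + 5.8) / 5 = 5.9200%
Mean R_m = (6.9 + 11.0 + 5.6 + 3.5 + 8.9) / 5 = 7.1800%
Σ(R_i − R̄_i)(R_m − R̄_m) = 10.7120  ⇒  Cov = 10.7120 / 4 = 2.6780
Σ(R_m − R̄_m)² = 33.6680  ⇒  Var(R_m) = 33.6680 / 4 = 8.4170
β = Cov / Var(R_m) = 2.6780 / 8.4170 = 0.3182
E(R) = R_f + β × MRP = 4.5% + 0.3182 × 8.5% = 7.20%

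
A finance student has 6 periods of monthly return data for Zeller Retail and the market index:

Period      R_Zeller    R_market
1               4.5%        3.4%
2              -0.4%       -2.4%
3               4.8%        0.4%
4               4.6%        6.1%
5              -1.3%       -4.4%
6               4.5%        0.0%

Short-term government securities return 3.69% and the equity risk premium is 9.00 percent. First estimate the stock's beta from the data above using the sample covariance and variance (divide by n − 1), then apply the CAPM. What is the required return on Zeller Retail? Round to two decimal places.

9.07%

Mean R_i = (4.5 − 0.4 + 4.8 + 4.6 − 1.3 + 4.5) / 6 = 2.7833%
Mean R_m = (3.4 − 2.4 + 0.4 + 6.1 − 4.4 + 0.0) / 6 = 0.5167%
Σ(R_i − R̄_i)(R_m − R̄_m) = 43.3317  ⇒  Cov = 43.3317 / 5 = 8.6663
Σ(R_m − R̄_m)² = 72.4483  ⇒  Var(R_m) = 72.4483 / 5 = 14.4897
β = Cov / Var(R_m) = 8.6663 / 14.4897 = 0.5981
E(R) = R_f + β × MRP = 3.69% + 0.5981 × 9.00% = 9.07%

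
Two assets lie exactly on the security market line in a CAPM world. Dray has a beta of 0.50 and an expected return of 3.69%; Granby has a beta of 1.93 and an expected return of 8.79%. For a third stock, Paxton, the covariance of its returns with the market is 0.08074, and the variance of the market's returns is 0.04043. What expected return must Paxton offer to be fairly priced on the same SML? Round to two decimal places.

9.03%

MRP = (8.79% − 3.69%) / (1.93 − 0.50) = 3.5664%
R_f = 3.69% − 0.50 × 3.5664% = 1.9068%
β_Paxton = Cov / Var(R_m) = 0.08074 / 0.04043 = 1.9970
E(R_Paxton) = R_f + β × MRP = 1.9068% + 1.9970 × 3.5664% = 9.03%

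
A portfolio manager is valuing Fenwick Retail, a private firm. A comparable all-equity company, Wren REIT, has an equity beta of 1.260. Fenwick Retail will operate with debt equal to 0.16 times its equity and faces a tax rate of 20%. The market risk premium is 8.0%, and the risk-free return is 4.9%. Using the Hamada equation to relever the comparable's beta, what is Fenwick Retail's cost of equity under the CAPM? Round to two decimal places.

β_L = β_U × [1 + (1 − t)(D/E)] = 1.260 × [1 + (1 − 0.20) × 0.16]
    = 1.260 × [1 + 0.80 × 0.16] = 1.260 × 1.1280 = 1.4213
E(R) = R_f + β_L × MRP = 4.9% + 1.4213 × 8.0% = 16.27%

16.27%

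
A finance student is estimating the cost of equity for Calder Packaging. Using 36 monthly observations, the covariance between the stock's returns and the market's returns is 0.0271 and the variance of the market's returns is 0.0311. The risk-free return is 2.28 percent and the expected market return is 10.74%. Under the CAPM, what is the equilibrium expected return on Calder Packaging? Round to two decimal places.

9.65%

β = Cov(R_i, R_m) / Var(R_m) = 0.0271 / 0.0311 = 0.8714
MRP = 10.74% − 2.28% = 8.46%
E(R) = R_f + β × MRP = 2.28% + 0.8714 × 8.46% = 9.65%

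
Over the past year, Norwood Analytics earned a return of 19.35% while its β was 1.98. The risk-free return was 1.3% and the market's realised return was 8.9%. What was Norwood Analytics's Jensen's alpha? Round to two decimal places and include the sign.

+3.00%

Market excess return = 8.9% − 1.3% = 7.60%
CAPM benchmark = R_f + β(R_m − R_f) = 1.3% + 1.98 × 7.6% = 16.3480%
α = actual − benchmark = 19.35% − 16.3480% = +3.00%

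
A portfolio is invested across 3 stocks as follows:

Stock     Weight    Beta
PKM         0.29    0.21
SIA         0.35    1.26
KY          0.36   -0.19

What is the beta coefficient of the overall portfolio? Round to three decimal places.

β_P = Σ w_i β_i = 0.29×0.21 + 0.35×1.26 + 0.36×-0.19 = 0.4335

0.434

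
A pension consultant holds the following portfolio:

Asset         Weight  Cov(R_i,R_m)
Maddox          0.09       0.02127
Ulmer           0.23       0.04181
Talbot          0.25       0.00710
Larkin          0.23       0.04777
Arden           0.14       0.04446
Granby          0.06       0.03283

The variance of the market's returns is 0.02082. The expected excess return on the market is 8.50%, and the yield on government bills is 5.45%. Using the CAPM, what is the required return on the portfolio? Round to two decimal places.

18.71%

β_Maddox = 0.02127 / 0.02082 = 1.0216
β_Ulmer = 0.04181 / 0.02082 = 2.0082
β_Talbot = 0.00710 / 0.02082 = 0.3410
β_Larkin = 0.04777 / 0.02082 = 2.2944
β_Arden = 0.04446 / 0.02082 = 2.1354
β_Granby = 0.03283 / 0.02082 = 1.5768
β_P = Σ w_i β_i = 0.09×1.0216 + 0.23×2.0082 + 0.25×0.3410 + 0.23×2.2944 + 0.14×2.1354 + 0.06×1.5768 = 1.5604
E(R_P) = R_f + β_P × MRP = 5.45% + 1.5604 × 8.50% = 18.71%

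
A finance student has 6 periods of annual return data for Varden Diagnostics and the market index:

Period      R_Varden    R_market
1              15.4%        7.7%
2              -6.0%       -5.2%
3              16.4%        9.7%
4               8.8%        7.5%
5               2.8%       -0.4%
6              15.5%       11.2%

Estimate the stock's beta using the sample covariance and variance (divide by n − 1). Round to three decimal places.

1.344

Mean R_i = (15.4 − 6.0 + 16.4 + 8.8 + 2.8 + 15.5) / 6 = 8.8167%
Mean R_m = (7.7 − 5.2 + 9.7 + 7.5 − 0.4 + 11.2) / 6 = 5.0833%
Σ(R_i − R̄_i)(R_m − R̄_m) = 278.4317  ⇒  Cov = 278.4317 / 5 = 55.6863
Σ(R_m − R̄_m)² = 207.2283  ⇒  Var(R_m) = 207.2283 / 5 = 41.4457
β = Cov / Var(R_m) = 55.6863 / 41.4457 = 1.3436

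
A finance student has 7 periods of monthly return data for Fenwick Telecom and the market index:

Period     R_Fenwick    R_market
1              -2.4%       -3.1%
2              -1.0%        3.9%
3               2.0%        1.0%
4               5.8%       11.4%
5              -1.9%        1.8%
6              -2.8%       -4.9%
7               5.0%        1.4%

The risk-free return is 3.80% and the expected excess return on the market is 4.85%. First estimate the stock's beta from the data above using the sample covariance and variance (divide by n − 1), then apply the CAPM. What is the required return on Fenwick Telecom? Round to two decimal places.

6.17%

Mean R_i = (-2.4 − 1.0 + 2.0 + 5.8 − 1.9 − 2.8 + 5.0) / 7 = 0.6714%
Mean R_m = (-3.1 + 3.9 + 1.0 + 11.4 + 1.8 − 4.9 + 1.4) / 7 = 1.6429%
Σ(R_i − R̄_i)(R_m − R̄_m) = 81.2386  ⇒  Cov = 81.2386 / 6 = 13.5398
Σ(R_m − R̄_m)² = 166.0971  ⇒  Var(R_m) = 166.0971 / 6 = 27.6829
β = Cov / Var(R_m) = 13.5398 / 27.6829 = 0.4891
E(R) = R_f + β × MRP = 3.80% + 0.4891 × 4.85% = 6.17%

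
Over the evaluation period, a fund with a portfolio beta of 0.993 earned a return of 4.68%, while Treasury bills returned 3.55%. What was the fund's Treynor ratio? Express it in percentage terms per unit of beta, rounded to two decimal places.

1.14%

Treynor = (R_P − R_f) / β_P = (4.68% − 3.55%) / 0.9930 = 1.13% / 0.9930 = 1.14%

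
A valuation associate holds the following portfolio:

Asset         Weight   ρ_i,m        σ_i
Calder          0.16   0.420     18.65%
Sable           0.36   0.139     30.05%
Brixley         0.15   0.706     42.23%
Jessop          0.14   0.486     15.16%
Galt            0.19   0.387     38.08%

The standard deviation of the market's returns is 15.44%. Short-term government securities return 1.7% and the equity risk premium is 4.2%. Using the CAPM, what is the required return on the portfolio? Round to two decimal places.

4.71%

β_Calder = 0.420 × 18.65% / 15.44% = 0.5073
β_Sable = 0.139 × 30.05% / 15.44% = 0.2705
β_Brixley = 0.706 × 42.23% / 15.44% = 1.9310
β_Jessop = 0.486 × 15.16% / 15.44% = 0.4772
β_Galt = 0.387 × 38.08% / 15.44% = 0.9545
β_P = Σ w_i β_i = 0.16×0.5073 + 0.36×0.2705 + 0.15×1.9310 + 0.14×0.4772 + 0.19×0.9545 = 0.7164
E(R_P) = R_f + β_P × MRP = 1.7% + 0.7164 × 4.2% = 4.71%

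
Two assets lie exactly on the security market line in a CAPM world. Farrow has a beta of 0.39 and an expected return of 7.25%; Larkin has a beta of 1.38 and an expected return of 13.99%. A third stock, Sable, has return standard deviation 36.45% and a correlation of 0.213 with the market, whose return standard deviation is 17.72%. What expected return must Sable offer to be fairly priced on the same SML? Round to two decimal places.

MRP = (13.99% − 7.25%) / (1.38 − 0.39) = 6.8081%
R_f = 7.25% − 0.39 × 6.8081% = 4.5948%
β_Sable = ρ·σ_i/σ_m = 0.213 × 36.45 / 17.72 = 0.4381
E(R_Sable) = R_f + β × MRP = 4.5948% + 0.4381 × 6.8081% = 7.58%

7.58%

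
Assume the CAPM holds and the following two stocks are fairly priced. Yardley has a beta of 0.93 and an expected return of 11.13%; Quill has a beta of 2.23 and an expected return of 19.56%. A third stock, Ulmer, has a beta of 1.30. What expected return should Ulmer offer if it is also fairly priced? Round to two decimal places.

13.53%

MRP (SML slope) = (19.56% − 11.13%) / (2.23 − 0.93) = 8.43% / 1.30 = 6.4846%
R_f (intercept) = 11.13% − 0.93 × 6.4846% = 5.0993%
E(R_Ulmer) = R_f + β × MRP = 5.0993% + 1.30 × 6.4846% = 13.53%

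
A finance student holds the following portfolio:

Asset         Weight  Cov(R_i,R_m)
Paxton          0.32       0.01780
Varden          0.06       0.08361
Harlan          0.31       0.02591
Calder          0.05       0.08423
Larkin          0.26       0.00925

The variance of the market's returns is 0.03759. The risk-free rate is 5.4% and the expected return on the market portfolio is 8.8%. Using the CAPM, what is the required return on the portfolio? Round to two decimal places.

7.69%

β_Paxton = 0.01780 / 0.03759 = 0.4735
β_Varden = 0.08361 / 0.03759 = 2.2243
β_Harlan = 0.02591 / 0.03759 = 0.6893
β_Calder = 0.08423 / 0.03759 = 2.2408
β_Larkin = 0.00925 / 0.03759 = 0.2461
β_P = Σ w_i β_i = 0.32×0.4735 + 0.06×2.2243 + 0.31×0.6893 + 0.05×2.2408 + 0.26×0.2461 = 0.6747
MRP = 8.8% − 5.4% = 3.40%
E(R_P) = R_f + β_P × MRP = 5.4% + 0.6747 × 3.4% = 7.69%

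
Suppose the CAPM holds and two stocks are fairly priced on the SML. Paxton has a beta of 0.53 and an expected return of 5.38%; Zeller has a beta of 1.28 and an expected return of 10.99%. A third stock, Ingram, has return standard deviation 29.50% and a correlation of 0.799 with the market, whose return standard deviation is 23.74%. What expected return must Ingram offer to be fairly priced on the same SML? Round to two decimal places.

MRP = (10.99% − 5.38%) / (1.28 − 0.53) = 7.4800%
R_f = 5.38% − 0.53 × 7.4800% = 1.4156%
β_Ingram = ρ·σ_i/σ_m = 0.799 × 29.50 / 23.74 = 0.9929
E(R_Ingram) = R_f + β × MRP = 1.4156% + 0.9929 × 7.4800% = 8.84%

8.84%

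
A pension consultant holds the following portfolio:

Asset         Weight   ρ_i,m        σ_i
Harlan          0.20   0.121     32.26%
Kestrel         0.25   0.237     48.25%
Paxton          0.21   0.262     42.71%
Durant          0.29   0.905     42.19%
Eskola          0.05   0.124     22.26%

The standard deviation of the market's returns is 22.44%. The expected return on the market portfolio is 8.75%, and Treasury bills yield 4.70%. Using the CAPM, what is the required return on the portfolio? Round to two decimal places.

7.80%

β_Harlan = 0.121 × 32.26% / 22.44% = 0.1740
β_Kestrel = 0.237 × 48.25% / 22.44% = 0.5096
β_Paxton = 0.262 × 42.71% / 22.44% = 0.4987
β_Durant = 0.905 × 42.19% / 22.44% = 1.7015
β_Eskola = 0.124 × 22.26% / 22.44% = 0.1230
β_P = Σ w_i β_i = 0.20×0.1740 + 0.25×0.5096 + 0.21×0.4987 + 0.29×1.7015 + 0.05×0.1230 = 0.7665
MRP = 8.75% − 4.70% = 4.05%
E(R_P) = R_f + β_P × MRP = 4.70% + 0.7665 × 4.05% = 7.80%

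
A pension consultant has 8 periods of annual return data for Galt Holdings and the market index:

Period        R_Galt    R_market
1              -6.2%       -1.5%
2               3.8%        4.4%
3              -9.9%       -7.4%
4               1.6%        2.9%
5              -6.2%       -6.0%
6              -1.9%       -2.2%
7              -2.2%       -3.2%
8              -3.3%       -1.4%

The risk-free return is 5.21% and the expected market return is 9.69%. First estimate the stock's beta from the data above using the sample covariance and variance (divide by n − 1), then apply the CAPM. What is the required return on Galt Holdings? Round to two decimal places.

Mean R_i = (-6.2 + 3.8 − 9.9 + 1.6 − 6.2 − 1.9 − 2.2 − 3.3) / 8 = -3.0375%
Mean R_m = (-1.5 + 4.4 − 7.4 + 2.9 − 6.0 − 2.2 − 3.2 − 1.4) / 8 = -1.8000%
Σ(R_i − R̄_i)(R_m − R̄_m) = 113.2200  ⇒  Cov = 113.2200 / 7 = 16.1743
Σ(R_m − R̄_m)² = 111.9000  ⇒  Var(R_m) = 111.9000 / 7 = 15.9857
β = Cov / Var(R_m) = 16.1743 / 15.9857 = 1.0118
MRP = 9.69% − 5.21% = 4.48%
E(R) = R_f + β × MRP = 5.21% + 1.0118 × 4.48% = 9.74%

9.74%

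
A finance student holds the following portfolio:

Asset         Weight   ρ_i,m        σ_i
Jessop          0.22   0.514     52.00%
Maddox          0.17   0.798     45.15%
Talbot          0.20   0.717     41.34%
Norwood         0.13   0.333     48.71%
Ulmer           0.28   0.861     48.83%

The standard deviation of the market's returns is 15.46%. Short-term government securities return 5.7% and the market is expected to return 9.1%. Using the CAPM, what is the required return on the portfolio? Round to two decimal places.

β_Jessop = 0.514 × 52.00% / 15.46% = 1.7288
β_Maddox = 0.798 × 45.15% / 15.46% = 2.3305
β_Talbot = 0.717 × 41.34% / 15.46% = 1.9173
β_Norwood = 0.333 × 48.71% / 15.46% = 1.0492
β_Ulmer = 0.861 × 48.83% / 15.46% = 2.7194
β_P = Σ w_i β_i = 0.22×1.7288 + 0.17×2.3305 + 0.20×1.9173 + 0.13×1.0492 + 0.28×2.7194 = 2.0578
MRP = 9.1% − 5.7% = 3.40%
E(R_P) = R_f + β_P × MRP = 5.7% + 2.0578 × 3.4% = 12.70%

12.70%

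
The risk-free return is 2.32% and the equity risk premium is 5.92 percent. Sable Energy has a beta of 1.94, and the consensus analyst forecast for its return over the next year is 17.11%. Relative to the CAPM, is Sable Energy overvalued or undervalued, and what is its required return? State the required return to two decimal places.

Undervalued; required return 13.80%

Required return = R_f + β·MRP = 2.32% + 1.94 × 5.92% = 13.80%
Forecast 17.11% > required 13.80% → the stock plots above the SML → undervalued.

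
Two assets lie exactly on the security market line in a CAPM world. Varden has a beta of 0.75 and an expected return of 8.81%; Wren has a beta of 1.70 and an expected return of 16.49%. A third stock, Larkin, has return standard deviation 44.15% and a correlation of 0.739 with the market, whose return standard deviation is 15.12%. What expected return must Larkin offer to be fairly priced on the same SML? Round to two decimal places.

MRP = (16.49% − 8.81%) / (1.70 − 0.75) = 8.0842%
R_f = 8.81% − 0.75 × 8.0842% = 2.7469%
β_Larkin = ρ·σ_i/σ_m = 0.739 × 44.15 / 15.12 = 2.1579
E(R_Larkin) = R_f + β × MRP = 2.7469% + 2.1579 × 8.0842% = 20.19%

20.19%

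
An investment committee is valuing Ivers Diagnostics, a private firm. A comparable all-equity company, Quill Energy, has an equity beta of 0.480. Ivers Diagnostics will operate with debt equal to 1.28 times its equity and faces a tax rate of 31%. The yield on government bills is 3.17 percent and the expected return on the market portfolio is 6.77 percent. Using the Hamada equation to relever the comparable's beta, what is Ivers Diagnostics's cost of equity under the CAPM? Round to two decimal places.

β_L = β_U × [1 + (1 − t)(D/E)] = 0.480 × [1 + (1 − 0.31) × 1.28]
    = 0.480 × [1 + 0.69 × 1.28] = 0.480 × 1.8832 = 0.9039
MRP = 6.77% − 3.17% = 3.60%
E(R) = R_f + β_L × MRP = 3.17% + 0.9039 × 3.60% = 6.42%

6.42%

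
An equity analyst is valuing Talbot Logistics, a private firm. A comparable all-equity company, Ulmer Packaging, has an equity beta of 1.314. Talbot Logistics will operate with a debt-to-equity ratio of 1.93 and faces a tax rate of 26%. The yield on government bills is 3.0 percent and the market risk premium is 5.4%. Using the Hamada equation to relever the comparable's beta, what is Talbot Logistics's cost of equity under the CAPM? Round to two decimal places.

β_L = β_U × [1 + (1 − t)(D/E)] = 1.314 × [1 + (1 − 0.26) × 1.93]
    = 1.314 × [1 + 0.74 × 1.93] = 1.314 × 2.4282 = 3.1907
E(R) = R_f + β_L × MRP = 3.0% + 3.1907 × 5.4% = 20.23%

20.23%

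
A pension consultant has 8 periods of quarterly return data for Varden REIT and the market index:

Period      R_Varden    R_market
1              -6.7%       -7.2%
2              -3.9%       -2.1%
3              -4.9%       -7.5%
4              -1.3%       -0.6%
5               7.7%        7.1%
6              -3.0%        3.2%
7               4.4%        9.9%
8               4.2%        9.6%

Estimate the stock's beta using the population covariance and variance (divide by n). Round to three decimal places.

0.663

Mean R_i = (-6.7 − 3.9 − 4.9 − 1.3 + 7.7 − 3.0 + 4.4 + 4.2) / 8 = -0.4375%
Mean R_m = (-7.2 − 2.1 − 7.5 − 0.6 + 7.1 + 3.2 + 9.9 + 9.6) / 8 = 1.5500%
Σ(R_i − R̄_i)(R_m − R̄_m) = 228.3350  ⇒  Cov = 228.3350 / 8 = 28.5419
Σ(R_m − R̄_m)² = 344.4600  ⇒  Var(R_m) = 344.4600 / 8 = 43.0575
β = Cov / Var(R_m) = 28.5419 / 43.0575 = 0.6629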